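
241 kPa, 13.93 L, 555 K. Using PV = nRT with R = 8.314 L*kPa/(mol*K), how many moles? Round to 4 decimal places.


PV = nRT, solve for n = PV / (RT).
PV = 241 * 13.93 = 3357.13
RT = 8.314 * 555 = 4614.27
n = 3357.13 / 4614.27
n = 0.72755387 mol, rounded to 4 dp:

0.7276 mol


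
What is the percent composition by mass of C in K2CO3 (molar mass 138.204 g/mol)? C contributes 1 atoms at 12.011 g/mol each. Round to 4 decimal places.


pct = 100 * (n_elem * M_elem) / M_total
mass_contribution = 1 * 12.011 = 12.011 g/mol
pct = 100 * 12.011 / 138.204
pct = 8.69077595 %, rounded to 4 dp:

8.6908 %


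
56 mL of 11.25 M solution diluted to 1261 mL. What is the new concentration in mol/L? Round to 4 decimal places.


Dilution: M1*V1 = M2*V2, solve for M2.
M2 = M1*V1 / V2
M2 = 11.25 * 56 / 1261
M2 = 630.0 / 1261
M2 = 0.49960349 mol/L, rounded to 4 dp:

0.4996 mol/L


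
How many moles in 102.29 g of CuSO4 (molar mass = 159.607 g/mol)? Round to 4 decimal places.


n = mass / M
n = 102.29 / 159.607
n = 0.64088668 mol, rounded to 4 dp:

0.6409 mol


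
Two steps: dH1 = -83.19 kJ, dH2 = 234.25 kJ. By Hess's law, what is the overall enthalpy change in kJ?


Hess's law: enthalpy is a state function, so add the step enthalpies.
dH_total = dH1 + dH2 = -83.19 + (234.25)
dH_total = 151.06 kJ:

151.06 kJ


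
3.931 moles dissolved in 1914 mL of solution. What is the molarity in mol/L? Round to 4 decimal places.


Convert volume to liters: V_L = V_mL / 1000.
V_L = 1914 / 1000 = 1.914 L
M = n / V_L = 3.931 / 1.914
M = 2.053814 mol/L, rounded to 4 dp:

2.0538 mol/L


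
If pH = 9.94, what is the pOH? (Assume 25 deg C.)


At 25 deg C, pH + pOH = 14.
pOH = 14 - pH = 14 - 9.94
pOH = 4.06:

4.06


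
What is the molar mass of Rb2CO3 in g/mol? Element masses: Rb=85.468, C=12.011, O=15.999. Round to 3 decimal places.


M = sum(count * atomic_mass) over atoms.
M = 2*85.468 + 1*12.011 + 3*15.999
M = 170.936 + 12.011 + 47.997
M = 230.944 g/mol, rounded to 3 dp:

230.944 g/mol


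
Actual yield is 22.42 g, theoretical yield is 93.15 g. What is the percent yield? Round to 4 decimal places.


% yield = 100 * actual / theoretical
% yield = 100 * 22.42 / 93.15
% yield = 24.06870639 %, rounded to 4 dp:

24.0687 %


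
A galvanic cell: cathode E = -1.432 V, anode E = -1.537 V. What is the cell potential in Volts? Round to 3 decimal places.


Standard cell potential: E_cell = E_cathode - E_anode.
E_cell = -1.432 - (-1.537)
E_cell = 0.105 V, rounded to 3 dp:

0.105 V


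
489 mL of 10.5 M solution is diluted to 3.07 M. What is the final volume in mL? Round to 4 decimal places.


Dilution: M1*V1 = M2*V2, solve for V2.
V2 = M1*V1 / M2
V2 = 10.5 * 489 / 3.07
V2 = 5134.5 / 3.07
V2 = 1672.47557003 mL, rounded to 4 dp:

1672.4756 mL


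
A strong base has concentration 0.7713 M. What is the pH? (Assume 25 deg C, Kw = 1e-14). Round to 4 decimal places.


A strong base dissociates completely, so [OH-] equals the given concentration.
pOH = -log10([OH-]) = -log10(0.7713) = 0.112777
pH = 14 - pOH = 14 - 0.112777
pH = 13.887223, rounded to 4 dp:

13.8872


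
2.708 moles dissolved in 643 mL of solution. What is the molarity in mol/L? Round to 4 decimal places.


Convert volume to liters: V_L = V_mL / 1000.
V_L = 643 / 1000 = 0.643 L
M = n / V_L = 2.708 / 0.643
M = 4.21150855 mol/L, rounded to 4 dp:

4.2115 mol/L


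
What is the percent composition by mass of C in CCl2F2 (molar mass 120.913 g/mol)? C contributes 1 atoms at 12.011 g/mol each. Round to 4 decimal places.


pct = 100 * (n_elem * M_elem) / M_total
mass_contribution = 1 * 12.011 = 12.011 g/mol
pct = 100 * 12.011 / 120.913
pct = 9.93358861 %, rounded to 4 dp:

9.9336 %


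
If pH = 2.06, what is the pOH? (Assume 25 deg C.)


At 25 deg C, pH + pOH = 14.
pOH = 14 - pH = 14 - 2.06
pOH = 11.94:

11.94


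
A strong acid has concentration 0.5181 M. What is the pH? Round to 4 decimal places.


A strong acid dissociates completely, so [H+] equals the given concentration.
pH = -log10([H+]) = -log10(0.5181)
pH = 0.28558641, rounded to 4 dp:

0.2856


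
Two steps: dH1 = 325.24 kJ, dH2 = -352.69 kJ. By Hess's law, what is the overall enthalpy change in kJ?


Hess's law: enthalpy is a state function, so add the step enthalpies.
dH_total = dH1 + dH2 = 325.24 + (-352.69)
dH_total = -27.45 kJ:

-27.45 kJ


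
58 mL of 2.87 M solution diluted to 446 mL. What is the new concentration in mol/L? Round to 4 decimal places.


Dilution: M1*V1 = M2*V2, solve for M2.
M2 = M1*V1 / V2
M2 = 2.87 * 58 / 446
M2 = 166.46 / 446
M2 = 0.3732287 mol/L, rounded to 4 dp:

0.3732 mol/L


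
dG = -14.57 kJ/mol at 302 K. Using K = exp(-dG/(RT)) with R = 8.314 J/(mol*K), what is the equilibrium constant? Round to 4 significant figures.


dG is in kJ/mol; multiply by 1000 to match R in J/(mol*K).
RT = 8.314 * 302 = 2510.828 J/mol
exponent = -dG*1000 / (RT) = -(-14.57*1000) / 2510.828 = 5.80286662
K = exp(5.80286662)
K = 331.24776, rounded to 4 significant figures:

331.2


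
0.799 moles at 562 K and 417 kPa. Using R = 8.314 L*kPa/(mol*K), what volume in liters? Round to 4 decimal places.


PV = nRT, solve for V = nRT / P.
nRT = 0.799 * 8.314 * 562 = 3733.3019
V = 3733.3019 / 417
V = 8.95276235 L, rounded to 4 dp:

8.9528 L


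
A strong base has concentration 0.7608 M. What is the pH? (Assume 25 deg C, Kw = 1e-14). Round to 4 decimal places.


A strong base dissociates completely, so [OH-] equals the given concentration.
pOH = -log10([OH-]) = -log10(0.7608) = 0.118729
pH = 14 - pOH = 14 - 0.118729
pH = 13.881271, rounded to 4 dp:

13.8813


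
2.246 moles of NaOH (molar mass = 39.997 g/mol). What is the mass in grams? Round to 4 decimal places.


mass = n * M
mass = 2.246 * 39.997
mass = 89.833262 g, rounded to 4 dp:

89.8333 g


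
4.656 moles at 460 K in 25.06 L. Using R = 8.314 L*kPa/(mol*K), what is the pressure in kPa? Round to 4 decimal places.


PV = nRT, solve for P = nRT / V.
nRT = 4.656 * 8.314 * 460 = 17806.5926
P = 17806.5926 / 25.06
P = 710.55836393 kPa, rounded to 4 dp:

710.5584 kPa


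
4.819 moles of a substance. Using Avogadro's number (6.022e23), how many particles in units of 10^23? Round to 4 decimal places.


N = n * NA, then divide by 1e23 for the requested units.
N / 1e23 = n * 6.022
N / 1e23 = 4.819 * 6.022
N / 1e23 = 29.020018, rounded to 4 dp:

29.0200


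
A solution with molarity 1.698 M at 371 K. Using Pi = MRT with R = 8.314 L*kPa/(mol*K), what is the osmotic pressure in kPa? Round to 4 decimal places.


Osmotic pressure (van't Hoff): Pi = M*R*T.
RT = 8.314 * 371 = 3084.494
Pi = 1.698 * 3084.494
Pi = 5237.470812 kPa, rounded to 4 dp:

5237.4708 kPa


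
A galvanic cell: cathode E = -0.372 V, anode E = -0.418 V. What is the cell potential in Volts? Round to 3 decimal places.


Standard cell potential: E_cell = E_cathode - E_anode.
E_cell = -0.372 - (-0.418)
E_cell = 0.046 V, rounded to 3 dp:

0.046 V


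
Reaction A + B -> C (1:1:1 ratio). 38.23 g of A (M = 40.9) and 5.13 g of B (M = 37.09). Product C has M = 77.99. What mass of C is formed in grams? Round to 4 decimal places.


Find moles of each reactant; the smaller value is the limiting reagent in a 1:1:1 reaction, so moles_C equals moles of the limiter.
n_A = mass_A / M_A = 38.23 / 40.9 = 0.934719 mol
n_B = mass_B / M_B = 5.13 / 37.09 = 0.138312 mol
Limiting reagent: B (smaller), n_limiting = 0.138312 mol
mass_C = n_limiting * M_C = 0.138312 * 77.99
mass_C = 10.78695288 g, rounded to 4 dp:

10.7870 g


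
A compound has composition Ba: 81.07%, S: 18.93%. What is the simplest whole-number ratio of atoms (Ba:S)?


Assume 100 g of compound, divide each mass% by atomic mass to get moles, then normalize by the smallest to get a raw atom ratio.
Moles per 100 g: Ba: 81.07/137.327 = 0.5903, S: 18.93/32.065 = 0.5904
Raw ratio (divide by min = 0.5903): Ba: 1.0, S: 1.0
Multiply by 1 to clear fractions: Ba: 1.0 ~= 1, S: 1.0 ~= 1
Reduce by GCD to get the simplest whole-number ratio:

1:1


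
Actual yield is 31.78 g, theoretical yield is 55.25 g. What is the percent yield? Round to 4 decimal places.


% yield = 100 * actual / theoretical
% yield = 100 * 31.78 / 55.25
% yield = 57.52036199 %, rounded to 4 dp:

57.5204 %


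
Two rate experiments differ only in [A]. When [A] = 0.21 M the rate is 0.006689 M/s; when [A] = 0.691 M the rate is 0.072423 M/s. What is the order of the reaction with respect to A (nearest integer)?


Rate is proportional to [A]^n, so rate2/rate1 = ([A]2/[A]1)^n. Take logs to solve for n.
rate2/rate1 = 0.072423 / 0.006689 = 10.8272
[A]2/[A]1 = 0.691 / 0.21 = 3.2905
n = ln(10.8272) / ln(3.2905) = 2.0
Nearest integer order:

2


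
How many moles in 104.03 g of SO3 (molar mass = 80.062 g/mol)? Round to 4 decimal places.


n = mass / M
n = 104.03 / 80.062
n = 1.29936799 mol, rounded to 4 dp:

1.2994 mol


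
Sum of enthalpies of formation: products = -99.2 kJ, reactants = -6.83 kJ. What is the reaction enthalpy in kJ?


dH_rxn = sum(dH_f products) - sum(dH_f reactants)
dH_rxn = -99.2 - (-6.83)
dH_rxn = -92.37 kJ:

-92.37 kJ


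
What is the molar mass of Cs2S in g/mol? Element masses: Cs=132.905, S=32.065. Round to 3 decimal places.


M = sum(count * atomic_mass) over atoms.
M = 2*132.905 + 1*32.065
M = 265.81 + 32.065
M = 297.875 g/mol, rounded to 3 dp:

297.875 g/mol


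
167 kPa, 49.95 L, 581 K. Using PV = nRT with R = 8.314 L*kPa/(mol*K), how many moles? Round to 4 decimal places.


PV = nRT, solve for n = PV / (RT).
PV = 167 * 49.95 = 8341.65
RT = 8.314 * 581 = 4830.434
n = 8341.65 / 4830.434
n = 1.72689452 mol, rounded to 4 dp:

1.7269 mol


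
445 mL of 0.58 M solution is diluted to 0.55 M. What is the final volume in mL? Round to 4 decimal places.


Dilution: M1*V1 = M2*V2, solve for V2.
V2 = M1*V1 / M2
V2 = 0.58 * 445 / 0.55
V2 = 258.1 / 0.55
V2 = 469.27272727 mL, rounded to 4 dp:

469.2727 mL


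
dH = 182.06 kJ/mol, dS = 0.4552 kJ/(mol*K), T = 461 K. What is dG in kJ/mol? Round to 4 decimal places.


Gibbs: dG = dH - T*dS (consistent units, dS already in kJ/(mol*K)).
T*dS = 461 * 0.4552 = 209.8472
dG = 182.06 - (209.8472)
dG = -27.7872 kJ/mol, rounded to 4 dp:

-27.7872 kJ/mol


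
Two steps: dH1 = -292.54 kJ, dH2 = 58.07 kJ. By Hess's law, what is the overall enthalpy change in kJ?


Hess's law: enthalpy is a state function, so add the step enthalpies.
dH_total = dH1 + dH2 = -292.54 + (58.07)
dH_total = -234.47 kJ:

-234.47 kJ


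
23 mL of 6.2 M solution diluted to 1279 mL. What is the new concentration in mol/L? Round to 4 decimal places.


Dilution: M1*V1 = M2*V2, solve for M2.
M2 = M1*V1 / V2
M2 = 6.2 * 23 / 1279
M2 = 142.6 / 1279
M2 = 0.11149335 mol/L, rounded to 4 dp:

0.1115 mol/L


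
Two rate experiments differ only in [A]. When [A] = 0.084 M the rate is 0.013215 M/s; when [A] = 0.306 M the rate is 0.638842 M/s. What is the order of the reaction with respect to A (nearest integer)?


Rate is proportional to [A]^n, so rate2/rate1 = ([A]2/[A]1)^n. Take logs to solve for n.
rate2/rate1 = 0.638842 / 0.013215 = 48.3422
[A]2/[A]1 = 0.306 / 0.084 = 3.6429
n = ln(48.3422) / ln(3.6429) = 3.0
Nearest integer order:

3


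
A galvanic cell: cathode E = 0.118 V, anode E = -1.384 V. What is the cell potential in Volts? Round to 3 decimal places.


Standard cell potential: E_cell = E_cathode - E_anode.
E_cell = 0.118 - (-1.384)
E_cell = 1.502 V, rounded to 3 dp:

1.502 V


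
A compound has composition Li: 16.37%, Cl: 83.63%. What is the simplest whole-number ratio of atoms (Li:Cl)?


Assume 100 g of compound, divide each mass% by atomic mass to get moles, then normalize by the smallest to get a raw atom ratio.
Moles per 100 g: Li: 16.37/6.941 = 2.3584, Cl: 83.63/35.453 = 2.3589
Raw ratio (divide by min = 2.3584): Li: 1.0, Cl: 1.0
Multiply by 1 to clear fractions: Li: 1.0 ~= 1, Cl: 1.0 ~= 1
Reduce by GCD to get the simplest whole-number ratio:

1:1


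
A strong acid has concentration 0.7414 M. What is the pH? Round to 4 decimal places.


A strong acid dissociates completely, so [H+] equals the given concentration.
pH = -log10([H+]) = -log10(0.7414)
pH = 0.12994742, rounded to 4 dp:

0.1299


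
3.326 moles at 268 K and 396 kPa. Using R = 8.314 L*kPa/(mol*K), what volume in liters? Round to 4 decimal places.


PV = nRT, solve for V = nRT / P.
nRT = 3.326 * 8.314 * 268 = 7410.8336
V = 7410.8336 / 396
V = 18.71422626 L, rounded to 4 dp:

18.7142 L


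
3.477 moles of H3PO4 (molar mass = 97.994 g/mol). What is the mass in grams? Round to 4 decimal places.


mass = n * M
mass = 3.477 * 97.994
mass = 340.725138 g, rounded to 4 dp:

340.7251 g


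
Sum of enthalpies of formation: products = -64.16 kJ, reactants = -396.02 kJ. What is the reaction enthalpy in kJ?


dH_rxn = sum(dH_f products) - sum(dH_f reactants)
dH_rxn = -64.16 - (-396.02)
dH_rxn = 331.86 kJ:

331.86 kJ


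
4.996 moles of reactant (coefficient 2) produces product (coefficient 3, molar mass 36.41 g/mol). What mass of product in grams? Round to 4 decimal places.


Use the coefficient ratio to convert reactant moles to product moles, then multiply by the product's molar mass.
moles_P = moles_R * (coeff_P / coeff_R) = 4.996 * (3/2) = 7.494
mass_P = moles_P * M_P = 7.494 * 36.41
mass_P = 272.85654 g, rounded to 4 dp:

272.8565 g


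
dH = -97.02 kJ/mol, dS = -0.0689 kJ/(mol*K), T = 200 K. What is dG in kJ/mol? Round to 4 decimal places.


Gibbs: dG = dH - T*dS (consistent units, dS already in kJ/(mol*K)).
T*dS = 200 * -0.0689 = -13.78
dG = -97.02 - (-13.78)
dG = -83.24 kJ/mol, rounded to 4 dp:

-83.2400 kJ/mol


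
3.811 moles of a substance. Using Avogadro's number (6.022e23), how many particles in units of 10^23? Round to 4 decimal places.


N = n * NA, then divide by 1e23 for the requested units.
N / 1e23 = n * 6.022
N / 1e23 = 3.811 * 6.022
N / 1e23 = 22.949842, rounded to 4 dp:

22.9498


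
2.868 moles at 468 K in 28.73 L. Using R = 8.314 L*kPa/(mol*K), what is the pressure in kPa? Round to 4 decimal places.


PV = nRT, solve for P = nRT / V.
nRT = 2.868 * 8.314 * 468 = 11159.2503
P = 11159.2503 / 28.73
P = 388.41804038 kPa, rounded to 4 dp:

388.4180 kPa


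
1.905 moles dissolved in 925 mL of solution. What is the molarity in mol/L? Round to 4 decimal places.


Convert volume to liters: V_L = V_mL / 1000.
V_L = 925 / 1000 = 0.925 L
M = n / V_L = 1.905 / 0.925
M = 2.05945946 mol/L, rounded to 4 dp:

2.0595 mol/L


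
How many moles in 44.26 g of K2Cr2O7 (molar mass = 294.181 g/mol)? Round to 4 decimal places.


n = mass / M
n = 44.26 / 294.181
n = 0.15045159 mol, rounded to 4 dp:

0.1505 mol


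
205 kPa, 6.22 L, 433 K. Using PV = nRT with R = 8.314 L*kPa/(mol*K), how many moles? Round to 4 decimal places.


PV = nRT, solve for n = PV / (RT).
PV = 205 * 6.22 = 1275.1
RT = 8.314 * 433 = 3599.962
n = 1275.1 / 3599.962
n = 0.35419818 mol, rounded to 4 dp:

0.3542 mol


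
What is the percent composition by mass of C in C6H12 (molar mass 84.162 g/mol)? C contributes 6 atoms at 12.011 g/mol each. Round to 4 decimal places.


pct = 100 * (n_elem * M_elem) / M_total
mass_contribution = 6 * 12.011 = 72.066 g/mol
pct = 100 * 72.066 / 84.162
pct = 85.62771797 %, rounded to 4 dp:

85.6277 %


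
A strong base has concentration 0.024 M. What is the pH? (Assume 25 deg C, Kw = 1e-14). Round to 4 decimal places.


A strong base dissociates completely, so [OH-] equals the given concentration.
pOH = -log10([OH-]) = -log10(0.024) = 1.619789
pH = 14 - pOH = 14 - 1.619789
pH = 12.380211, rounded to 4 dp:

12.3802


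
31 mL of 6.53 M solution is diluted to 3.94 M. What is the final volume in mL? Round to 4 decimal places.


Dilution: M1*V1 = M2*V2, solve for V2.
V2 = M1*V1 / M2
V2 = 6.53 * 31 / 3.94
V2 = 202.43 / 3.94
V2 = 51.37817259 mL, rounded to 4 dp:

51.3782 mL


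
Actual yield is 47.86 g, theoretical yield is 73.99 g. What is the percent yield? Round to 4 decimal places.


% yield = 100 * actual / theoretical
% yield = 100 * 47.86 / 73.99
% yield = 64.68441681 %, rounded to 4 dp:

64.6844 %


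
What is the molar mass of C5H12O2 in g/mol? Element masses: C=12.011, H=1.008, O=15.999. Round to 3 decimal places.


M = sum(count * atomic_mass) over atoms.
M = 5*12.011 + 12*1.008 + 2*15.999
M = 60.055 + 12.096 + 31.998
M = 104.149 g/mol, rounded to 3 dp:

104.149 g/mol


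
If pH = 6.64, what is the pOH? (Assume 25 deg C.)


At 25 deg C, pH + pOH = 14.
pOH = 14 - pH = 14 - 6.64
pOH = 7.36:

7.36


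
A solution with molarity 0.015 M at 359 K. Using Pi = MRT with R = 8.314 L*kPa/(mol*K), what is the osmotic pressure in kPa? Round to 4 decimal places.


Osmotic pressure (van't Hoff): Pi = M*R*T.
RT = 8.314 * 359 = 2984.726
Pi = 0.015 * 2984.726
Pi = 44.77089 kPa, rounded to 4 dp:

44.7709 kPa


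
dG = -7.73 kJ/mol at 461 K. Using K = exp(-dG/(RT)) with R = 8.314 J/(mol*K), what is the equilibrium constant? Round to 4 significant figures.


dG is in kJ/mol; multiply by 1000 to match R in J/(mol*K).
RT = 8.314 * 461 = 3832.754 J/mol
exponent = -dG*1000 / (RT) = -(-7.73*1000) / 3832.754 = 2.01682654
K = exp(2.01682654)
K = 7.5144403, rounded to 4 significant figures:

7.514


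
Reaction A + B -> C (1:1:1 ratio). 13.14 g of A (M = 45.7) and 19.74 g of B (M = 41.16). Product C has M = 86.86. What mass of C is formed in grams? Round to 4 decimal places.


Find moles of each reactant; the smaller value is the limiting reagent in a 1:1:1 reaction, so moles_C equals moles of the limiter.
n_A = mass_A / M_A = 13.14 / 45.7 = 0.287527 mol
n_B = mass_B / M_B = 19.74 / 41.16 = 0.479592 mol
Limiting reagent: A (smaller), n_limiting = 0.287527 mol
mass_C = n_limiting * M_C = 0.287527 * 86.86
mass_C = 24.97459522 g, rounded to 4 dp:

24.9746 g


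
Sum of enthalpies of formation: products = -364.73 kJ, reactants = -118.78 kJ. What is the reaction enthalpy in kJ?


dH_rxn = sum(dH_f products) - sum(dH_f reactants)
dH_rxn = -364.73 - (-118.78)
dH_rxn = -245.95 kJ:

-245.95 kJ


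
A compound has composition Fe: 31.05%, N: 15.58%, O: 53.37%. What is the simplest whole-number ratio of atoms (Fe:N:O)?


Assume 100 g of compound, divide each mass% by atomic mass to get moles, then normalize by the smallest to get a raw atom ratio.
Moles per 100 g: Fe: 31.05/55.845 = 0.556, N: 15.58/14.007 = 1.1123, O: 53.37/15.999 = 3.3358
Raw ratio (divide by min = 0.556): Fe: 1.0, N: 2.001, O: 6.0
Multiply by 1 to clear fractions: Fe: 1.0 ~= 1, N: 2.001 ~= 2, O: 6.0 ~= 6
Reduce by GCD to get the simplest whole-number ratio:

1:2:6


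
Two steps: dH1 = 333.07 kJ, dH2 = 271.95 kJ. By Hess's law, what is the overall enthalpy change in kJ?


Hess's law: enthalpy is a state function, so add the step enthalpies.
dH_total = dH1 + dH2 = 333.07 + (271.95)
dH_total = 605.02 kJ:

605.02 kJ


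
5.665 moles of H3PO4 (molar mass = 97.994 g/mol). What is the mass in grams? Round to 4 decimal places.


mass = n * M
mass = 5.665 * 97.994
mass = 555.13601 g, rounded to 4 dp:

555.1360 g


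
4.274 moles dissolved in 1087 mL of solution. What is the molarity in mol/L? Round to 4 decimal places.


Convert volume to liters: V_L = V_mL / 1000.
V_L = 1087 / 1000 = 1.087 L
M = n / V_L = 4.274 / 1.087
M = 3.93192272 mol/L, rounded to 4 dp:

3.9319 mol/L


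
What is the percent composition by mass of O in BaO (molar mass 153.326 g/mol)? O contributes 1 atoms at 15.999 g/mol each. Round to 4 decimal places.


pct = 100 * (n_elem * M_elem) / M_total
mass_contribution = 1 * 15.999 = 15.999 g/mol
pct = 100 * 15.999 / 153.326
pct = 10.43462948 %, rounded to 4 dp:

10.4346 %


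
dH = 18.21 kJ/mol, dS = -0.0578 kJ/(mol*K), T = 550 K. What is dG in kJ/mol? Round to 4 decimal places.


Gibbs: dG = dH - T*dS (consistent units, dS already in kJ/(mol*K)).
T*dS = 550 * -0.0578 = -31.79
dG = 18.21 - (-31.79)
dG = 50.0 kJ/mol, rounded to 4 dp:

50.0000 kJ/mol


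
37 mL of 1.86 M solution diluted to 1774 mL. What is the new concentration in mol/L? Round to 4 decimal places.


Dilution: M1*V1 = M2*V2, solve for M2.
M2 = M1*V1 / V2
M2 = 1.86 * 37 / 1774
M2 = 68.82 / 1774
M2 = 0.03879369 mol/L, rounded to 4 dp:

0.0388 mol/L


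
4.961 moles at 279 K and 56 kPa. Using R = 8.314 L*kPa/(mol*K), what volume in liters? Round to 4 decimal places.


PV = nRT, solve for V = nRT / P.
nRT = 4.961 * 8.314 * 279 = 11507.5654
V = 11507.5654 / 56
V = 205.49223929 L, rounded to 4 dp:

205.4922 L


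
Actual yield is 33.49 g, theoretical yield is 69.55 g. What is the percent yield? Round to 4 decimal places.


% yield = 100 * actual / theoretical
% yield = 100 * 33.49 / 69.55
% yield = 48.15240834 %, rounded to 4 dp:

48.1524 %


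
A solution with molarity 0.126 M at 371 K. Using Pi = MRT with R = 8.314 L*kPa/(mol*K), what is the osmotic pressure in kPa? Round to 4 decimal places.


Osmotic pressure (van't Hoff): Pi = M*R*T.
RT = 8.314 * 371 = 3084.494
Pi = 0.126 * 3084.494
Pi = 388.646244 kPa, rounded to 4 dp:

388.6462 kPa


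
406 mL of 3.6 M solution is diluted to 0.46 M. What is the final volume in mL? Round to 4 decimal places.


Dilution: M1*V1 = M2*V2, solve for V2.
V2 = M1*V1 / M2
V2 = 3.6 * 406 / 0.46
V2 = 1461.6 / 0.46
V2 = 3177.39130435 mL, rounded to 4 dp:

3177.3913 mL


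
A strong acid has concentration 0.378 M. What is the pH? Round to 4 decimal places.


A strong acid dissociates completely, so [H+] equals the given concentration.
pH = -log10([H+]) = -log10(0.378)
pH = 0.4225082, rounded to 4 dp:

0.4225


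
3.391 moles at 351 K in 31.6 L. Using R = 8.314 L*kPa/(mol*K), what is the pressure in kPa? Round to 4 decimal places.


PV = nRT, solve for P = nRT / V.
nRT = 3.391 * 8.314 * 351 = 9895.6637
P = 9895.6637 / 31.6
P = 313.15391456 kPa, rounded to 4 dp:

313.1539 kPa


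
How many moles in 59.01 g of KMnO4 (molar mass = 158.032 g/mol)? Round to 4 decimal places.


n = mass / M
n = 59.01 / 158.032
n = 0.37340539 mol, rounded to 4 dp:

0.3734 mol


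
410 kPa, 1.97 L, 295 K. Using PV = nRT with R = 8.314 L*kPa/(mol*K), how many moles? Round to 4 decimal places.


PV = nRT, solve for n = PV / (RT).
PV = 410 * 1.97 = 807.7
RT = 8.314 * 295 = 2452.63
n = 807.7 / 2452.63
n = 0.32931995 mol, rounded to 4 dp:

0.3293 mol


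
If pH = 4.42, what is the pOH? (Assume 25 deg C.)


At 25 deg C, pH + pOH = 14.
pOH = 14 - pH = 14 - 4.42
pOH = 9.58:

9.58


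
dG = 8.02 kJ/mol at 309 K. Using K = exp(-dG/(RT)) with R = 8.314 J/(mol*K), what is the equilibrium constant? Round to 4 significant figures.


dG is in kJ/mol; multiply by 1000 to match R in J/(mol*K).
RT = 8.314 * 309 = 2569.026 J/mol
exponent = -dG*1000 / (RT) = -(8.02*1000) / 2569.026 = -3.1218057
K = exp(-3.1218057)
K = 0.044077506, rounded to 4 significant figures:

0.04408


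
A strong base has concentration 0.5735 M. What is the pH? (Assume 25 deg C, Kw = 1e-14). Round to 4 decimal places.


A strong base dissociates completely, so [OH-] equals the given concentration.
pOH = -log10([OH-]) = -log10(0.5735) = 0.241467
pH = 14 - pOH = 14 - 0.241467
pH = 13.758533, rounded to 4 dp:

13.7585


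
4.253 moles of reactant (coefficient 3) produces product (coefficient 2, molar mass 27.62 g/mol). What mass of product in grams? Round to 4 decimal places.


Use the coefficient ratio to convert reactant moles to product moles, then multiply by the product's molar mass.
moles_P = moles_R * (coeff_P / coeff_R) = 4.253 * (2/3) = 2.835333
mass_P = moles_P * M_P = 2.835333 * 27.62
mass_P = 78.31189746 g, rounded to 4 dp:

78.3119 g


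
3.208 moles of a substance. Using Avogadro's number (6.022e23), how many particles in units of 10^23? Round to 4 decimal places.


N = n * NA, then divide by 1e23 for the requested units.
N / 1e23 = n * 6.022
N / 1e23 = 3.208 * 6.022
N / 1e23 = 19.318576, rounded to 4 dp:

19.3186


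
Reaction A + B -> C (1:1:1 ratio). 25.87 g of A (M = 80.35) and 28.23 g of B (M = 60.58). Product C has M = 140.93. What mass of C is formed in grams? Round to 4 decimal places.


Find moles of each reactant; the smaller value is the limiting reagent in a 1:1:1 reaction, so moles_C equals moles of the limiter.
n_A = mass_A / M_A = 25.87 / 80.35 = 0.321966 mol
n_B = mass_B / M_B = 28.23 / 60.58 = 0.465995 mol
Limiting reagent: A (smaller), n_limiting = 0.321966 mol
mass_C = n_limiting * M_C = 0.321966 * 140.93
mass_C = 45.37466838 g, rounded to 4 dp:

45.3747 g


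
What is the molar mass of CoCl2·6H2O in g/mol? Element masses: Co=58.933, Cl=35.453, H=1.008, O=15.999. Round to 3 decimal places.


M = sum(count * atomic_mass) over atoms.
M = 1*58.933 + 2*35.453 + 12*1.008 + 6*15.999
M = 58.933 + 70.906 + 12.096 + 95.994
M = 237.929 g/mol, rounded to 3 dp:

237.929 g/mol


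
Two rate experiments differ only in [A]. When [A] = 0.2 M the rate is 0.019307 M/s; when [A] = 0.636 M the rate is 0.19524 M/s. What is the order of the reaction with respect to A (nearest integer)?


Rate is proportional to [A]^n, so rate2/rate1 = ([A]2/[A]1)^n. Take logs to solve for n.
rate2/rate1 = 0.19524 / 0.019307 = 10.1124
[A]2/[A]1 = 0.636 / 0.2 = 3.18
n = ln(10.1124) / ln(3.18) = 2.0
Nearest integer order:

2


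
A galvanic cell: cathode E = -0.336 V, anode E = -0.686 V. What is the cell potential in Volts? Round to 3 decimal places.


Standard cell potential: E_cell = E_cathode - E_anode.
E_cell = -0.336 - (-0.686)
E_cell = 0.35 V, rounded to 3 dp:

0.350 V


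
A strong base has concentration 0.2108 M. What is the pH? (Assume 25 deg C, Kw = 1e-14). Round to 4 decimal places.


A strong base dissociates completely, so [OH-] equals the given concentration.
pOH = -log10([OH-]) = -log10(0.2108) = 0.676129
pH = 14 - pOH = 14 - 0.676129
pH = 13.323871, rounded to 4 dp:

13.3239


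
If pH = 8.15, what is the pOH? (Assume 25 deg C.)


At 25 deg C, pH + pOH = 14.
pOH = 14 - pH = 14 - 8.15
pOH = 5.85:

5.85


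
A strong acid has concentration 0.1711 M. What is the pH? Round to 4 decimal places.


A strong acid dissociates completely, so [H+] equals the given concentration.
pH = -log10([H+]) = -log10(0.1711)
pH = 0.76674999, rounded to 4 dp:

0.7667


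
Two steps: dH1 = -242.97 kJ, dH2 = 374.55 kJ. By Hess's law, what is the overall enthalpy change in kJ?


Hess's law: enthalpy is a state function, so add the step enthalpies.
dH_total = dH1 + dH2 = -242.97 + (374.55)
dH_total = 131.58 kJ:

131.58 kJ


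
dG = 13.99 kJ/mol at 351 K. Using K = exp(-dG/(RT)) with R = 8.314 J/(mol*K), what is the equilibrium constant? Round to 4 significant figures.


dG is in kJ/mol; multiply by 1000 to match R in J/(mol*K).
RT = 8.314 * 351 = 2918.214 J/mol
exponent = -dG*1000 / (RT) = -(13.99*1000) / 2918.214 = -4.79402813
K = exp(-4.79402813)
K = 0.0082790411, rounded to 4 significant figures:

0.008279


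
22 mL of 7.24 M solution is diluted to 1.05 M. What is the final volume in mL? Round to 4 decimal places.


Dilution: M1*V1 = M2*V2, solve for V2.
V2 = M1*V1 / M2
V2 = 7.24 * 22 / 1.05
V2 = 159.28 / 1.05
V2 = 151.6952381 mL, rounded to 4 dp:

151.6952 mL


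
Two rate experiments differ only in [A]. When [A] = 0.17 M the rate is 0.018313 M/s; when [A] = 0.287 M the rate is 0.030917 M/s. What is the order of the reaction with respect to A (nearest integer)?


Rate is proportional to [A]^n, so rate2/rate1 = ([A]2/[A]1)^n. Take logs to solve for n.
rate2/rate1 = 0.030917 / 0.018313 = 1.6883
[A]2/[A]1 = 0.287 / 0.17 = 1.6882
n = ln(1.6883) / ln(1.6882) = 1.0
Nearest integer order:

1


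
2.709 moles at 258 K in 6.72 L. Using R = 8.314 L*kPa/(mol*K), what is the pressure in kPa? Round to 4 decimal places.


PV = nRT, solve for P = nRT / V.
nRT = 2.709 * 8.314 * 258 = 5810.8375
P = 5810.8375 / 6.72
P = 864.70796131 kPa, rounded to 4 dp:

864.7080 kPa


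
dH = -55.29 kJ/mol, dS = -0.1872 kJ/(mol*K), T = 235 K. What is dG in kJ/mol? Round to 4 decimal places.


Gibbs: dG = dH - T*dS (consistent units, dS already in kJ/(mol*K)).
T*dS = 235 * -0.1872 = -43.992
dG = -55.29 - (-43.992)
dG = -11.298 kJ/mol, rounded to 4 dp:

-11.2980 kJ/mol


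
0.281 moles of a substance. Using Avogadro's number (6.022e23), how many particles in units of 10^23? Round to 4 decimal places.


N = n * NA, then divide by 1e23 for the requested units.
N / 1e23 = n * 6.022
N / 1e23 = 0.281 * 6.022
N / 1e23 = 1.692182, rounded to 4 dp:

1.6922


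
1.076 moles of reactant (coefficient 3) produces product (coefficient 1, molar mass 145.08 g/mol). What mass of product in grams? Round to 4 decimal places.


Use the coefficient ratio to convert reactant moles to product moles, then multiply by the product's molar mass.
moles_P = moles_R * (coeff_P / coeff_R) = 1.076 * (1/3) = 0.358667
mass_P = moles_P * M_P = 0.358667 * 145.08
mass_P = 52.03540836 g, rounded to 4 dp:

52.0354 g


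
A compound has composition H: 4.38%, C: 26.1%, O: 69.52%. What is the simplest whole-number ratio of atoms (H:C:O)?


Assume 100 g of compound, divide each mass% by atomic mass to get moles, then normalize by the smallest to get a raw atom ratio.
Moles per 100 g: H: 4.38/1.008 = 4.3452, C: 26.1/12.011 = 2.173, O: 69.52/15.999 = 4.3453
Raw ratio (divide by min = 2.173): H: 2.0, C: 1.0, O: 2.0
Multiply by 1 to clear fractions: H: 2.0 ~= 2, C: 1.0 ~= 1, O: 2.0 ~= 2
Reduce by GCD to get the simplest whole-number ratio:

2:1:2


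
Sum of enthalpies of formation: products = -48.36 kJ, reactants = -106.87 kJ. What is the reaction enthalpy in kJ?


dH_rxn = sum(dH_f products) - sum(dH_f reactants)
dH_rxn = -48.36 - (-106.87)
dH_rxn = 58.51 kJ:

58.51 kJ


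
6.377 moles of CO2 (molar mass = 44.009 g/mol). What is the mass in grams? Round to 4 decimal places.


mass = n * M
mass = 6.377 * 44.009
mass = 280.645393 g, rounded to 4 dp:

280.6454 g


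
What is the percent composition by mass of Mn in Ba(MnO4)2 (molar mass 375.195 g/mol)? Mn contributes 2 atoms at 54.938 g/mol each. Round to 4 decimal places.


pct = 100 * (n_elem * M_elem) / M_total
mass_contribution = 2 * 54.938 = 109.876 g/mol
pct = 100 * 109.876 / 375.195
pct = 29.28503845 %, rounded to 4 dp:

29.2850 %


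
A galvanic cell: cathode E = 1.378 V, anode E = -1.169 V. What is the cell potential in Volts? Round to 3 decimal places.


Standard cell potential: E_cell = E_cathode - E_anode.
E_cell = 1.378 - (-1.169)
E_cell = 2.547 V, rounded to 3 dp:

2.547 V


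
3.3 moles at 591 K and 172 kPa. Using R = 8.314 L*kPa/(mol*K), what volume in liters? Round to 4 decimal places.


PV = nRT, solve for V = nRT / P.
nRT = 3.3 * 8.314 * 591 = 16214.7942
V = 16214.7942 / 172
V = 94.2720593 L, rounded to 4 dp:

94.2721 L


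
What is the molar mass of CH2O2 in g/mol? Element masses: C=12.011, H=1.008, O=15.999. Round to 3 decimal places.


M = sum(count * atomic_mass) over atoms.
M = 1*12.011 + 2*1.008 + 2*15.999
M = 12.011 + 2.016 + 31.998
M = 46.025 g/mol, rounded to 3 dp:

46.025 g/mol


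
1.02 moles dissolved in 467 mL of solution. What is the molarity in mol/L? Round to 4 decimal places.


Convert volume to liters: V_L = V_mL / 1000.
V_L = 467 / 1000 = 0.467 L
M = n / V_L = 1.02 / 0.467
M = 2.18415418 mol/L, rounded to 4 dp:

2.1842 mol/L


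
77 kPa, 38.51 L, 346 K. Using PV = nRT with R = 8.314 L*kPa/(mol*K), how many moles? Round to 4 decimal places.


PV = nRT, solve for n = PV / (RT).
PV = 77 * 38.51 = 2965.27
RT = 8.314 * 346 = 2876.644
n = 2965.27 / 2876.644
n = 1.03080882 mol, rounded to 4 dp:

1.0308 mol


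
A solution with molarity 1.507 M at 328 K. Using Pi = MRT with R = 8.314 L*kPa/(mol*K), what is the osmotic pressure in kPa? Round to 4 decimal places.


Osmotic pressure (van't Hoff): Pi = M*R*T.
RT = 8.314 * 328 = 2726.992
Pi = 1.507 * 2726.992
Pi = 4109.576944 kPa, rounded to 4 dp:

4109.5769 kPa


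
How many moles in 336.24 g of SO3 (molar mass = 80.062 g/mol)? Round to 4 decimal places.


n = mass / M
n = 336.24 / 80.062
n = 4.1997452 mol, rounded to 4 dp:

4.1997 mol


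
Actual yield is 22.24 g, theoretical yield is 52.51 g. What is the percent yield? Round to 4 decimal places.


% yield = 100 * actual / theoretical
% yield = 100 * 22.24 / 52.51
% yield = 42.35383736 %, rounded to 4 dp:

42.3538 %


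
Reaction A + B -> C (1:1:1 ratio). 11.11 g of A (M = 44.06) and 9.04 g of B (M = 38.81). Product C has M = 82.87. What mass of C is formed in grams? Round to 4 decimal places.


Find moles of each reactant; the smaller value is the limiting reagent in a 1:1:1 reaction, so moles_C equals moles of the limiter.
n_A = mass_A / M_A = 11.11 / 44.06 = 0.252156 mol
n_B = mass_B / M_B = 9.04 / 38.81 = 0.23293 mol
Limiting reagent: B (smaller), n_limiting = 0.23293 mol
mass_C = n_limiting * M_C = 0.23293 * 82.87
mass_C = 19.3029091 g, rounded to 4 dp:

19.3029 g


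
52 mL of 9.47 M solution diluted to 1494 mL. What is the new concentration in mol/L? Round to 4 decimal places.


Dilution: M1*V1 = M2*V2, solve for M2.
M2 = M1*V1 / V2
M2 = 9.47 * 52 / 1494
M2 = 492.44 / 1494
M2 = 0.32961178 mol/L, rounded to 4 dp:

0.3296 mol/L


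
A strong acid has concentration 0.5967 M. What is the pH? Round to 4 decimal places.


A strong acid dissociates completely, so [H+] equals the given concentration.
pH = -log10([H+]) = -log10(0.5967)
pH = 0.22424396, rounded to 4 dp:

0.2242


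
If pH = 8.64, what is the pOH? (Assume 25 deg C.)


At 25 deg C, pH + pOH = 14.
pOH = 14 - pH = 14 - 8.64
pOH = 5.36:

5.36


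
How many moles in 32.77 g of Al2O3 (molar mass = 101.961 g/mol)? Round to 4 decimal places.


n = mass / M
n = 32.77 / 101.961
n = 0.3213974 mol, rounded to 4 dp:

0.3214 mol


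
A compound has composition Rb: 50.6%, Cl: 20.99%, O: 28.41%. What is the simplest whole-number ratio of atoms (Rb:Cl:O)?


Assume 100 g of compound, divide each mass% by atomic mass to get moles, then normalize by the smallest to get a raw atom ratio.
Moles per 100 g: Rb: 50.6/85.468 = 0.592, Cl: 20.99/35.453 = 0.5921, O: 28.41/15.999 = 1.7757
Raw ratio (divide by min = 0.592): Rb: 1.0, Cl: 1.0, O: 2.999
Multiply by 1 to clear fractions: Rb: 1.0 ~= 1, Cl: 1.0 ~= 1, O: 2.999 ~= 3
Reduce by GCD to get the simplest whole-number ratio:

1:1:3


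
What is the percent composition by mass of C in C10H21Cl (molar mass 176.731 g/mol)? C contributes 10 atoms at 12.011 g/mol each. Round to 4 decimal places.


pct = 100 * (n_elem * M_elem) / M_total
mass_contribution = 10 * 12.011 = 120.11 g/mol
pct = 100 * 120.11 / 176.731
pct = 67.96204401 %, rounded to 4 dp:

67.9620 %


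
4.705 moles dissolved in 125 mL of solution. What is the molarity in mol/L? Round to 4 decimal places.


Convert volume to liters: V_L = V_mL / 1000.
V_L = 125 / 1000 = 0.125 L
M = n / V_L = 4.705 / 0.125
M = 37.64 mol/L, rounded to 4 dp:

37.6400 mol/L


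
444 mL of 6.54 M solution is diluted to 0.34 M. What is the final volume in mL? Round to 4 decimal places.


Dilution: M1*V1 = M2*V2, solve for V2.
V2 = M1*V1 / M2
V2 = 6.54 * 444 / 0.34
V2 = 2903.76 / 0.34
V2 = 8540.47058824 mL, rounded to 4 dp:

8540.4706 mL


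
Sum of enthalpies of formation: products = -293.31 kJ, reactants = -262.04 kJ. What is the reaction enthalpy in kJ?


dH_rxn = sum(dH_f products) - sum(dH_f reactants)
dH_rxn = -293.31 - (-262.04)
dH_rxn = -31.27 kJ:

-31.27 kJ


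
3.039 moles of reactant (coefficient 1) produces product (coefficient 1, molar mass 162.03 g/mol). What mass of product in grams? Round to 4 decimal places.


Use the coefficient ratio to convert reactant moles to product moles, then multiply by the product's molar mass.
moles_P = moles_R * (coeff_P / coeff_R) = 3.039 * (1/1) = 3.039
mass_P = moles_P * M_P = 3.039 * 162.03
mass_P = 492.40917 g, rounded to 4 dp:

492.4092 g


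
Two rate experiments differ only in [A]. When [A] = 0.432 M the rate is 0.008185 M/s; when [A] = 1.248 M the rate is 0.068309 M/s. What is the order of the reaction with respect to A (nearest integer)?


Rate is proportional to [A]^n, so rate2/rate1 = ([A]2/[A]1)^n. Take logs to solve for n.
rate2/rate1 = 0.068309 / 0.008185 = 8.3456
[A]2/[A]1 = 1.248 / 0.432 = 2.8889
n = ln(8.3456) / ln(2.8889) = 2.0
Nearest integer order:

2


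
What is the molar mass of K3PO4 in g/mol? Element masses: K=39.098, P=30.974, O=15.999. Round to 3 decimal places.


M = sum(count * atomic_mass) over atoms.
M = 3*39.098 + 1*30.974 + 4*15.999
M = 117.294 + 30.974 + 63.996
M = 212.264 g/mol, rounded to 3 dp:

212.264 g/mol


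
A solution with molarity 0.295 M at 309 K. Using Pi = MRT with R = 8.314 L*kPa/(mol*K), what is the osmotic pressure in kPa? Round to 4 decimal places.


Osmotic pressure (van't Hoff): Pi = M*R*T.
RT = 8.314 * 309 = 2569.026
Pi = 0.295 * 2569.026
Pi = 757.86267 kPa, rounded to 4 dp:

757.8627 kPa


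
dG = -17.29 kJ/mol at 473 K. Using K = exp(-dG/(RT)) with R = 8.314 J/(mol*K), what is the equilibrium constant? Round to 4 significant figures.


dG is in kJ/mol; multiply by 1000 to match R in J/(mol*K).
RT = 8.314 * 473 = 3932.522 J/mol
exponent = -dG*1000 / (RT) = -(-17.29*1000) / 3932.522 = 4.39666962
K = exp(4.39666962)
K = 81.180058, rounded to 4 significant figures:

81.18


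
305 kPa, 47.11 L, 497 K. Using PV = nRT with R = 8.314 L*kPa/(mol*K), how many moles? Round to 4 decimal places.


PV = nRT, solve for n = PV / (RT).
PV = 305 * 47.11 = 14368.55
RT = 8.314 * 497 = 4132.058
n = 14368.55 / 4132.058
n = 3.47733502 mol, rounded to 4 dp:

3.4773 mol


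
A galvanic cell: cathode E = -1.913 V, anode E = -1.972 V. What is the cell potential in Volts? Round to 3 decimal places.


Standard cell potential: E_cell = E_cathode - E_anode.
E_cell = -1.913 - (-1.972)
E_cell = 0.059 V, rounded to 3 dp:

0.059 V


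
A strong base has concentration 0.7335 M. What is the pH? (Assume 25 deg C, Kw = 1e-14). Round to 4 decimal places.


A strong base dissociates completely, so [OH-] equals the given concentration.
pOH = -log10([OH-]) = -log10(0.7335) = 0.1346
pH = 14 - pOH = 14 - 0.1346
pH = 13.8654, rounded to 4 dp:

13.8654


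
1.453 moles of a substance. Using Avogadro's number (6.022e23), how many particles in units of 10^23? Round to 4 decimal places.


N = n * NA, then divide by 1e23 for the requested units.
N / 1e23 = n * 6.022
N / 1e23 = 1.453 * 6.022
N / 1e23 = 8.749966, rounded to 4 dp:

8.7500


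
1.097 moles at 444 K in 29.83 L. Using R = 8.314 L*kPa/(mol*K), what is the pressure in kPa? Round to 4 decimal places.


PV = nRT, solve for P = nRT / V.
nRT = 1.097 * 8.314 * 444 = 4049.4834
P = 4049.4834 / 29.83
P = 135.75204157 kPa, rounded to 4 dp:

135.7520 kPa


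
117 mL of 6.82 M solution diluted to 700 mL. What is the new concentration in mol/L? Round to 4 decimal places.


Dilution: M1*V1 = M2*V2, solve for M2.
M2 = M1*V1 / V2
M2 = 6.82 * 117 / 700
M2 = 797.94 / 700
M2 = 1.13991429 mol/L, rounded to 4 dp:

1.1399 mol/L


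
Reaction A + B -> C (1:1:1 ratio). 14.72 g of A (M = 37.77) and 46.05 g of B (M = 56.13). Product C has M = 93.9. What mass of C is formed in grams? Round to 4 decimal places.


Find moles of each reactant; the smaller value is the limiting reagent in a 1:1:1 reaction, so moles_C equals moles of the limiter.
n_A = mass_A / M_A = 14.72 / 37.77 = 0.389727 mol
n_B = mass_B / M_B = 46.05 / 56.13 = 0.820417 mol
Limiting reagent: A (smaller), n_limiting = 0.389727 mol
mass_C = n_limiting * M_C = 0.389727 * 93.9
mass_C = 36.5953653 g, rounded to 4 dp:

36.5954 g


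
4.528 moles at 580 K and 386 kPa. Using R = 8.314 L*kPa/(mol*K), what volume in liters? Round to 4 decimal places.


PV = nRT, solve for V = nRT / P.
nRT = 4.528 * 8.314 * 580 = 21834.5594
V = 21834.5594 / 386
V = 56.56621606 L, rounded to 4 dp:

56.5662 L


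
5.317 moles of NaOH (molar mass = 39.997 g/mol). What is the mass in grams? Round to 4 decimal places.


mass = n * M
mass = 5.317 * 39.997
mass = 212.664049 g, rounded to 4 dp:

212.6640 g
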